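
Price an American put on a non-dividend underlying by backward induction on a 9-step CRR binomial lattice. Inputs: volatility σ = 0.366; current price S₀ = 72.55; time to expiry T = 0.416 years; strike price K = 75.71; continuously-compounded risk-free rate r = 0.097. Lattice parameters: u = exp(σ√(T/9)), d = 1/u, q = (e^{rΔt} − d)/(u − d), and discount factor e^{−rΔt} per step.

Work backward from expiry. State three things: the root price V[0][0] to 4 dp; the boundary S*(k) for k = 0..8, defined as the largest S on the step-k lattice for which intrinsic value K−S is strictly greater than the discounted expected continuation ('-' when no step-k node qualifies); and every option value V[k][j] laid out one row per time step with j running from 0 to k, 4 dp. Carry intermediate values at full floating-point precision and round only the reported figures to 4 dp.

params: Δt=0.04622 u=1.08187 d=0.92433 q=0.50886 e^(-rΔt)=0.99553
t_9 payoffs: 39.9765 33.8863 26.7581 18.4150 8.6500 0.0000 0.0000 0.0000 0.0000 0.0000
t_8: node(8,0) S=38.6588 payoff=37.0512 vs cont=36.7125 → 37.0512 [stop]  node(8,1) S=45.2476 payoff=30.4624 vs cont=30.1237 → 30.4624 [stop]  node(8,2) S=52.9594 payoff=22.7506 vs cont=22.4119 → 22.7506 [stop]  node(8,3) S=61.9855 payoff=13.7245 vs cont=13.3858 → 13.7245 [stop]  node(8,4) S=72.5500 payoff=3.1600 vs cont=4.2293 → 4.2293 [wait]  node(8,5) S=84.9150 payoff=0.0000 vs cont=0.0000 → 0.0000 [wait]  node(8,6) S=99.3875 payoff=0.0000 vs cont=0.0000 → 0.0000 [wait]  node(8,7) S=116.3266 payoff=0.0000 vs cont=0.0000 → 0.0000 [wait]  node(8,8) S=136.1527 payoff=0.0000 vs cont=0.0000 → 0.0000 [wait]  ⇒ S*(8)=61.9855
t_7: node(7,0) S=41.8237 payoff=33.8863 vs cont=33.5476 → 33.8863 [stop]  node(7,1) S=48.9519 payoff=26.7581 vs cont=26.4194 → 26.7581 [stop]  node(7,2) S=57.2950 payoff=18.4150 vs cont=18.0763 → 18.4150 [stop]  node(7,3) S=67.0600 payoff=8.6500 vs cont=8.8530 → 8.8530 [wait]  node(7,4) S=78.4894 payoff=0.0000 vs cont=2.0679 → 2.0679 [wait]  node(7,5) S=91.8667 payoff=0.0000 vs cont=0.0000 → 0.0000 [wait]  node(7,6) S=107.5240 payoff=0.0000 vs cont=0.0000 → 0.0000 [wait]  node(7,7) S=125.8498 payoff=0.0000 vs cont=0.0000 → 0.0000 [wait]  ⇒ S*(7)=57.2950
t_6: node(6,0) S=45.2476 payoff=30.4624 vs cont=30.1237 → 30.4624 [stop]  node(6,1) S=52.9594 payoff=22.7506 vs cont=22.4119 → 22.7506 [stop]  node(6,2) S=61.9855 payoff=13.7245 vs cont=13.4886 → 13.7245 [stop]  node(6,3) S=72.5500 payoff=3.1600 vs cont=5.3761 → 5.3761 [wait]  node(6,4) S=84.9150 payoff=0.0000 vs cont=1.0111 → 1.0111 [wait]  node(6,5) S=99.3875 payoff=0.0000 vs cont=0.0000 → 0.0000 [wait]  node(6,6) S=116.3266 payoff=0.0000 vs cont=0.0000 → 0.0000 [wait]  ⇒ S*(6)=61.9855
t_5: node(5,0) S=48.9519 payoff=26.7581 vs cont=26.4194 → 26.7581 [stop]  node(5,1) S=57.2950 payoff=18.4150 vs cont=18.0763 → 18.4150 [stop]  node(5,2) S=67.0600 payoff=8.6500 vs cont=9.4339 → 9.4339 [wait]  node(5,3) S=78.4894 payoff=0.0000 vs cont=3.1408 → 3.1408 [wait]  node(5,4) S=91.8667 payoff=0.0000 vs cont=0.4944 → 0.4944 [wait]  node(5,5) S=107.5240 payoff=0.0000 vs cont=0.0000 → 0.0000 [wait]  ⇒ S*(5)=57.2950
t_4: node(4,0) S=52.9594 payoff=22.7506 vs cont=22.4119 → 22.7506 [stop]  node(4,1) S=61.9855 payoff=13.7245 vs cont=13.7829 → 13.7829 [wait]  node(4,2) S=72.5500 payoff=3.1600 vs cont=6.2037 → 6.2037 [wait]  node(4,3) S=84.9150 payoff=0.0000 vs cont=1.7861 → 1.7861 [wait]  node(4,4) S=99.3875 payoff=0.0000 vs cont=0.2417 → 0.2417 [wait]  ⇒ S*(4)=52.9594
t_3: node(3,0) S=57.2950 payoff=18.4150 vs cont=18.1059 → 18.4150 [stop]  node(3,1) S=67.0600 payoff=8.6500 vs cont=9.8818 → 9.8818 [wait]  node(3,2) S=78.4894 payoff=0.0000 vs cont=3.9381 → 3.9381 [wait]  node(3,3) S=91.8667 payoff=0.0000 vs cont=0.9957 → 0.9957 [wait]  ⇒ S*(3)=57.2950
t_2: node(2,0) S=61.9855 payoff=13.7245 vs cont=14.0098 → 14.0098 [wait]  node(2,1) S=72.5500 payoff=3.1600 vs cont=6.8266 → 6.8266 [wait]  node(2,2) S=84.9150 payoff=0.0000 vs cont=2.4299 → 2.4299 [wait]  ⇒ S*(2)=-
t_1: node(1,0) S=67.0600 payoff=8.6500 vs cont=10.3082 → 10.3082 [wait]  node(1,1) S=78.4894 payoff=0.0000 vs cont=4.5687 → 4.5687 [wait]  ⇒ S*(1)=-
t_0: node(0,0) S=72.5500 payoff=3.1600 vs cont=7.3546 → 7.3546 [wait]  ⇒ S*(0)=-

price = 7.3546
boundary = - - - 57.2950 52.9594 57.2950 61.9855 57.2950 61.9855
tree:
7.3546
10.3082 4.5687
14.0098 6.8266 2.4299
18.4150 9.8818 3.9381 0.9957
22.7506 13.7829 6.2037 1.7861 0.2417
26.7581 18.4150 9.4339 3.1408 0.4944 0.0000
30.4624 22.7506 13.7245 5.3761 1.0111 0.0000 0.0000
33.8863 26.7581 18.4150 8.8530 2.0679 0.0000 0.0000 0.0000
37.0512 30.4624 22.7506 13.7245 4.2293 0.0000 0.0000 0.0000 0.0000
39.9765 33.8863 26.7581 18.4150 8.6500 0.0000 0.0000 0.0000 0.0000 0.0000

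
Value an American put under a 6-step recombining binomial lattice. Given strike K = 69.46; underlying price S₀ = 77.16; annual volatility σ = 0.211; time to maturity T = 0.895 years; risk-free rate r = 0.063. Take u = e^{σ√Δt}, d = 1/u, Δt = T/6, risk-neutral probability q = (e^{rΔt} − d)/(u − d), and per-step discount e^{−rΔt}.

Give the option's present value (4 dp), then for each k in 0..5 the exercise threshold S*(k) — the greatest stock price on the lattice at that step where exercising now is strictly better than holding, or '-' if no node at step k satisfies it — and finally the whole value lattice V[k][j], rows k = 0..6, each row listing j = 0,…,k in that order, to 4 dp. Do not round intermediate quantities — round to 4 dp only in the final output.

price = 1.9440
boundary = - - - 60.4250 55.6961 60.4250
tree:
1.9440
3.3544 0.7646
5.6142 1.4689 0.1721
9.0350 2.7695 0.3755 0.0000
13.7639 5.0921 0.8196 0.0000 0.0000
18.1227 9.0350 1.7890 0.0000 0.0000 0.0000
22.1404 13.7639 3.9046 0.0000 0.0000 0.0000 0.0000

Δt=0.14917, u=1.08491, d=0.92174, q=0.53750, disc=e^(-rΔt)=0.99065
k=6 terminal: V=max(K-S,0) → 22.1404 13.7639 3.9046 0.0000 0.0000 0.0000 0.0000
k=5: j=0 S=51.3373 intr=18.1227 cont=17.4730 V=18.1227[EX]; j=1 S=60.4250 intr=9.0350 cont=8.3853 V=9.0350[EX]; j=2 S=71.1214 intr=0.0000 cont=1.7890 V=1.7890[hold]; j=3 S=83.7113 intr=0.0000 cont=0.0000 V=0.0000[hold]; j=4 S=98.5298 intr=0.0000 cont=0.0000 V=0.0000[hold]; j=5 S=115.9715 intr=0.0000 cont=0.0000 V=0.0000[hold]  S*(5)=60.4250
k=4: j=0 S=55.6961 intr=13.7639 cont=13.1142 V=13.7639[EX]; j=1 S=65.5554 intr=3.9046 cont=5.0921 V=5.0921[hold]; j=2 S=77.1600 intr=0.0000 cont=0.8196 V=0.8196[hold]; j=3 S=90.8188 intr=0.0000 cont=0.0000 V=0.0000[hold]; j=4 S=106.8955 intr=0.0000 cont=0.0000 V=0.0000[hold]  S*(4)=55.6961
k=3: j=0 S=60.4250 intr=9.0350 cont=9.0176 V=9.0350[EX]; j=1 S=71.1214 intr=0.0000 cont=2.7695 V=2.7695[hold]; j=2 S=83.7113 intr=0.0000 cont=0.3755 V=0.3755[hold]; j=3 S=98.5298 intr=0.0000 cont=0.0000 V=0.0000[hold]  S*(3)=60.4250
k=2: j=0 S=65.5554 intr=3.9046 cont=5.6142 V=5.6142[hold]; j=1 S=77.1600 intr=0.0000 cont=1.4689 V=1.4689[hold]; j=2 S=90.8188 intr=0.0000 cont=0.1721 V=0.1721[hold]  S*(2)=-
k=1: j=0 S=71.1214 intr=0.0000 cont=3.3544 V=3.3544[hold]; j=1 S=83.7113 intr=0.0000 cont=0.7646 V=0.7646[hold]  S*(1)=-
k=0: j=0 S=77.1600 intr=0.0000 cont=1.9440 V=1.9440[hold]  S*(0)=-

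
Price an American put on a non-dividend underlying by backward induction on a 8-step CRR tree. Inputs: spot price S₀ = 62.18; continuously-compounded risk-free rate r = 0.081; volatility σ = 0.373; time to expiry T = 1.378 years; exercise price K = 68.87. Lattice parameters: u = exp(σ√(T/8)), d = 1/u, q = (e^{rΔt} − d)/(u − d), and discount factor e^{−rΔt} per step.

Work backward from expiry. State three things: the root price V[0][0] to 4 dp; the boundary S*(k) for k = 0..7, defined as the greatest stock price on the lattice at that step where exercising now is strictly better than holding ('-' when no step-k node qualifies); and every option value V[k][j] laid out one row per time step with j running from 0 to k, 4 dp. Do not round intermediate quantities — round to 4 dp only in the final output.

Δt=0.17225, u=1.16743, d=0.85658, q=0.50657, disc=e^(-rΔt)=0.98614
k=8 terminal: V=max(K-S,0) → 50.8482 44.3081 35.3947 23.2466 6.6900 0.0000 0.0000 0.0000 0.0000
k=7: j=0 S=21.0393 intr=47.8307 cont=46.8765 V=47.8307[EX]; j=1 S=28.6743 intr=40.1957 cont=39.2415 V=40.1957[EX]; j=2 S=39.0802 intr=29.7898 cont=28.8356 V=29.7898[EX]; j=3 S=53.2622 intr=15.6078 cont=14.6536 V=15.6078[EX]; j=4 S=72.5909 intr=0.0000 cont=3.2553 V=3.2553[hold]; j=5 S=98.9339 intr=0.0000 cont=0.0000 V=0.0000[hold]; j=6 S=134.8367 intr=0.0000 cont=0.0000 V=0.0000[hold]; j=7 S=183.7685 intr=0.0000 cont=0.0000 V=0.0000[hold]  S*(7)=53.2622
k=6: j=0 S=24.5619 intr=44.3081 cont=43.3539 V=44.3081[EX]; j=1 S=33.4753 intr=35.3947 cont=34.4405 V=35.3947[EX]; j=2 S=45.6234 intr=23.2466 cont=22.2924 V=23.2466[EX]; j=3 S=62.1800 intr=6.6900 cont=9.2208 V=9.2208[hold]; j=4 S=84.7449 intr=0.0000 cont=1.5840 V=1.5840[hold]; j=5 S=115.4986 intr=0.0000 cont=0.0000 V=0.0000[hold]; j=6 S=157.4127 intr=0.0000 cont=0.0000 V=0.0000[hold]  S*(6)=45.6234
k=5: j=0 S=28.6743 intr=40.1957 cont=39.2415 V=40.1957[EX]; j=1 S=39.0802 intr=29.7898 cont=28.8356 V=29.7898[EX]; j=2 S=53.2622 intr=15.6078 cont=15.9178 V=15.9178[hold]; j=3 S=72.5909 intr=0.0000 cont=5.2780 V=5.2780[hold]; j=4 S=98.9339 intr=0.0000 cont=0.7707 V=0.7707[hold]; j=5 S=134.8367 intr=0.0000 cont=0.0000 V=0.0000[hold]  S*(5)=39.0802
k=4: j=0 S=33.4753 intr=35.3947 cont=34.4405 V=35.3947[EX]; j=1 S=45.6234 intr=23.2466 cont=22.4473 V=23.2466[EX]; j=2 S=62.1800 intr=6.6900 cont=10.3821 V=10.3821[hold]; j=3 S=84.7449 intr=0.0000 cont=2.9533 V=2.9533[hold]; j=4 S=115.4986 intr=0.0000 cont=0.3750 V=0.3750[hold]  S*(4)=45.6234
k=3: j=0 S=39.0802 intr=29.7898 cont=28.8356 V=29.7898[EX]; j=1 S=53.2622 intr=15.6078 cont=16.4980 V=16.4980[hold]; j=2 S=72.5909 intr=0.0000 cont=6.5271 V=6.5271[hold]; j=3 S=98.9339 intr=0.0000 cont=1.6244 V=1.6244[hold]  S*(3)=39.0802
k=2: j=0 S=45.6234 intr=23.2466 cont=22.7371 V=23.2466[EX]; j=1 S=62.1800 intr=6.6900 cont=11.2884 V=11.2884[hold]; j=2 S=84.7449 intr=0.0000 cont=3.9875 V=3.9875[hold]  S*(2)=45.6234
k=1: j=0 S=53.2622 intr=15.6078 cont=16.9507 V=16.9507[hold]; j=1 S=72.5909 intr=0.0000 cont=7.4848 V=7.4848[hold]  S*(1)=-
k=0: j=0 S=62.1800 intr=6.6900 cont=11.9871 V=11.9871[hold]  S*(0)=-

price = 11.9871
boundary = - - 45.6234 39.0802 45.6234 39.0802 45.6234 53.2622
tree:
11.9871
16.9507 7.4848
23.2466 11.2884 3.9875
29.7898 16.4980 6.5271 1.6244
35.3947 23.2466 10.3821 2.9533 0.3750
40.1957 29.7898 15.9178 5.2780 0.7707 0.0000
44.3081 35.3947 23.2466 9.2208 1.5840 0.0000 0.0000
47.8307 40.1957 29.7898 15.6078 3.2553 0.0000 0.0000 0.0000
50.8482 44.3081 35.3947 23.2466 6.6900 0.0000 0.0000 0.0000 0.0000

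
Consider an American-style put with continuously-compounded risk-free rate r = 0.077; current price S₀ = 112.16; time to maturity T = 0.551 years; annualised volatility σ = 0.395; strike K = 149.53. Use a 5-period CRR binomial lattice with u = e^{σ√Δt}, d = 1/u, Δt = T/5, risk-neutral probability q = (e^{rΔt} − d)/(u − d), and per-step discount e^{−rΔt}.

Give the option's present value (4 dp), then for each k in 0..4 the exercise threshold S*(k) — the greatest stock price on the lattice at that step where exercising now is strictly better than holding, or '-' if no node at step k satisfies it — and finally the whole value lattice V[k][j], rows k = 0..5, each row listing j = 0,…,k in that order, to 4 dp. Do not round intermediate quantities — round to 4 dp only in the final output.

params: Δt=0.11020 u=1.14011 d=0.87711 q=0.49967 e^(-rΔt)=0.99155
t_5 payoffs: 91.3060 73.8473 51.1536 21.6551 0.0000 0.0000
t_4: node(4,0) S=66.3818 payoff=83.1482 vs cont=81.8847 → 83.1482 [stop]  node(4,1) S=86.2867 payoff=63.2433 vs cont=61.9799 → 63.2433 [stop]  node(4,2) S=112.1600 payoff=37.3700 vs cont=36.1065 → 37.3700 [stop]  node(4,3) S=145.7916 payoff=3.7384 vs cont=10.7432 → 10.7432 [wait]  node(4,4) S=189.5076 payoff=0.0000 vs cont=0.0000 → 0.0000 [wait]  ⇒ S*(4)=112.1600
t_3: node(3,0) S=75.6827 payoff=73.8473 vs cont=72.5839 → 73.8473 [stop]  node(3,1) S=98.3764 payoff=51.1536 vs cont=49.8902 → 51.1536 [stop]  node(3,2) S=127.8749 payoff=21.6551 vs cont=23.8622 → 23.8622 [wait]  node(3,3) S=166.2186 payoff=0.0000 vs cont=5.3298 → 5.3298 [wait]  ⇒ S*(3)=98.3764
t_2: node(2,0) S=86.2867 payoff=63.2433 vs cont=61.9799 → 63.2433 [stop]  node(2,1) S=112.1600 payoff=37.3700 vs cont=37.2000 → 37.3700 [stop]  node(2,2) S=145.7916 payoff=3.7384 vs cont=14.4788 → 14.4788 [wait]  ⇒ S*(2)=112.1600
t_1: node(1,0) S=98.3764 payoff=51.1536 vs cont=49.8902 → 51.1536 [stop]  node(1,1) S=127.8749 payoff=21.6551 vs cont=25.7129 → 25.7129 [wait]  ⇒ S*(1)=98.3764
t_0: node(0,0) S=112.1600 payoff=37.3700 vs cont=38.1170 → 38.1170 [wait]  ⇒ S*(0)=-

price = 38.1170
boundary = - 98.3764 112.1600 98.3764 112.1600
tree:
38.1170
51.1536 25.7129
63.2433 37.3700 14.4788
73.8473 51.1536 23.8622 5.3298
83.1482 63.2433 37.3700 10.7432 0.0000
91.3060 73.8473 51.1536 21.6551 0.0000 0.0000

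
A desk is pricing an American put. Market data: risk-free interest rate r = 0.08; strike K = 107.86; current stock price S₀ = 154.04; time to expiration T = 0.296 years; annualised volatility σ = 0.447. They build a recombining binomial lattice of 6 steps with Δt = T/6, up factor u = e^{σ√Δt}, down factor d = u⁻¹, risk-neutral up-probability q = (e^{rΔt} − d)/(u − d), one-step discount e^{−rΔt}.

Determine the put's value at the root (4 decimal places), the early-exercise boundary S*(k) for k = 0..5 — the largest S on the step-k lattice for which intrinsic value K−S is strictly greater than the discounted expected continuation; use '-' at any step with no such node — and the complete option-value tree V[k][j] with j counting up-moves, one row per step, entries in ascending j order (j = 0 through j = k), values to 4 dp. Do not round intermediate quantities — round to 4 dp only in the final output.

Δt=0.04933  u=1.10438  d=0.90549  q=0.49508  discount=0.99606
step 6 (expiry): payoffs max(K−S,0) = 22.9569 4.3076 0.0000 0.0000 0.0000 0.0000 0.0000
step 5: (k=5,j=0): S=93.7652, (K−S)⁺=14.0948, hold=13.6699 ⇒ V=14.0948 exercise | (k=5,j=1): S=114.3611, (K−S)⁺=0.0000, hold=2.1664 ⇒ V=2.1664 continue | (k=5,j=2): S=139.4810, (K−S)⁺=0.0000, hold=0.0000 ⇒ V=0.0000 continue | (k=5,j=3): S=170.1186, (K−S)⁺=0.0000, hold=0.0000 ⇒ V=0.0000 continue | (k=5,j=4): S=207.4859, (K−S)⁺=0.0000, hold=0.0000 ⇒ V=0.0000 continue | (k=5,j=5): S=253.0610, (K−S)⁺=0.0000, hold=0.0000 ⇒ V=0.0000 continue  boundary S*=93.7652
step 4: (k=4,j=0): S=103.5524, (K−S)⁺=4.3076, hold=8.1570 ⇒ V=8.1570 continue | (k=4,j=1): S=126.2981, (K−S)⁺=0.0000, hold=1.0896 ⇒ V=1.0896 continue | (k=4,j=2): S=154.0400, (K−S)⁺=0.0000, hold=0.0000 ⇒ V=0.0000 continue | (k=4,j=3): S=187.8755, (K−S)⁺=0.0000, hold=0.0000 ⇒ V=0.0000 continue | (k=4,j=4): S=229.1432, (K−S)⁺=0.0000, hold=0.0000 ⇒ V=0.0000 continue  boundary S*=-
step 3: (k=3,j=0): S=114.3611, (K−S)⁺=0.0000, hold=4.6397 ⇒ V=4.6397 continue | (k=3,j=1): S=139.4810, (K−S)⁺=0.0000, hold=0.5480 ⇒ V=0.5480 continue | (k=3,j=2): S=170.1186, (K−S)⁺=0.0000, hold=0.0000 ⇒ V=0.0000 continue | (k=3,j=3): S=207.4859, (K−S)⁺=0.0000, hold=0.0000 ⇒ V=0.0000 continue  boundary S*=-
step 2: (k=2,j=0): S=126.2981, (K−S)⁺=0.0000, hold=2.6037 ⇒ V=2.6037 continue | (k=2,j=1): S=154.0400, (K−S)⁺=0.0000, hold=0.2756 ⇒ V=0.2756 continue | (k=2,j=2): S=187.8755, (K−S)⁺=0.0000, hold=0.0000 ⇒ V=0.0000 continue  boundary S*=-
step 1: (k=1,j=0): S=139.4810, (K−S)⁺=0.0000, hold=1.4454 ⇒ V=1.4454 continue | (k=1,j=1): S=170.1186, (K−S)⁺=0.0000, hold=0.1386 ⇒ V=0.1386 continue  boundary S*=-
step 0: (k=0,j=0): S=154.0400, (K−S)⁺=0.0000, hold=0.7953 ⇒ V=0.7953 continue  boundary S*=-

price = 0.7953
boundary = - - - - - 93.7652
tree:
0.7953
1.4454 0.1386
2.6037 0.2756 0.0000
4.6397 0.5480 0.0000 0.0000
8.1570 1.0896 0.0000 0.0000 0.0000
14.0948 2.1664 0.0000 0.0000 0.0000 0.0000
22.9569 4.3076 0.0000 0.0000 0.0000 0.0000 0.0000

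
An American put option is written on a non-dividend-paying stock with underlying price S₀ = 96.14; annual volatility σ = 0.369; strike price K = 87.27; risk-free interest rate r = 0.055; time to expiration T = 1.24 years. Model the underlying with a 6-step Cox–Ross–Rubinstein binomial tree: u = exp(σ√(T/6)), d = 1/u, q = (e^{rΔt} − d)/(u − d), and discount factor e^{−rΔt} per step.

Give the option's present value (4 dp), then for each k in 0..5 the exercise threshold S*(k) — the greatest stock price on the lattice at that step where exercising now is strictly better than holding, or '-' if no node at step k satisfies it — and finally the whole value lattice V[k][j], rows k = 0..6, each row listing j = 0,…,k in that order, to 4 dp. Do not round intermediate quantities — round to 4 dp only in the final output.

Δt=0.20667  u=1.18264  d=0.84557  q=0.49207  discount=0.98870
step 6 (expiry): payoffs max(K−S,0) = 52.1311 38.1234 18.5317 0.0000 0.0000 0.0000 0.0000
step 5: (k=5,j=0): S=41.5566, (K−S)⁺=45.7134, hold=44.7270 ⇒ V=45.7134 exercise | (k=5,j=1): S=58.1227, (K−S)⁺=29.1473, hold=28.1609 ⇒ V=29.1473 exercise | (k=5,j=2): S=81.2927, (K−S)⁺=5.9773, hold=9.3063 ⇒ V=9.3063 continue | (k=5,j=3): S=113.6991, (K−S)⁺=0.0000, hold=0.0000 ⇒ V=0.0000 continue | (k=5,j=4): S=159.0239, (K−S)⁺=0.0000, hold=0.0000 ⇒ V=0.0000 continue | (k=5,j=5): S=222.4169, (K−S)⁺=0.0000, hold=0.0000 ⇒ V=0.0000 continue  boundary S*=58.1227
step 4: (k=4,j=0): S=49.1466, (K−S)⁺=38.1234, hold=37.1371 ⇒ V=38.1234 exercise | (k=4,j=1): S=68.7383, (K−S)⁺=18.5317, hold=19.1650 ⇒ V=19.1650 continue | (k=4,j=2): S=96.1400, (K−S)⁺=0.0000, hold=4.6735 ⇒ V=4.6735 continue | (k=4,j=3): S=134.4651, (K−S)⁺=0.0000, hold=0.0000 ⇒ V=0.0000 continue | (k=4,j=4): S=188.0681, (K−S)⁺=0.0000, hold=0.0000 ⇒ V=0.0000 continue  boundary S*=49.1466
step 3: (k=3,j=0): S=58.1227, (K−S)⁺=29.1473, hold=28.4690 ⇒ V=29.1473 exercise | (k=3,j=1): S=81.2927, (K−S)⁺=5.9773, hold=11.8981 ⇒ V=11.8981 continue | (k=3,j=2): S=113.6991, (K−S)⁺=0.0000, hold=2.3470 ⇒ V=2.3470 continue | (k=3,j=3): S=159.0239, (K−S)⁺=0.0000, hold=0.0000 ⇒ V=0.0000 continue  boundary S*=58.1227
step 2: (k=2,j=0): S=68.7383, (K−S)⁺=18.5317, hold=20.4259 ⇒ V=20.4259 continue | (k=2,j=1): S=96.1400, (K−S)⁺=0.0000, hold=7.1169 ⇒ V=7.1169 continue | (k=2,j=2): S=134.4651, (K−S)⁺=0.0000, hold=1.1786 ⇒ V=1.1786 continue  boundary S*=-
step 1: (k=1,j=0): S=81.2927, (K−S)⁺=5.9773, hold=13.7200 ⇒ V=13.7200 continue | (k=1,j=1): S=113.6991, (K−S)⁺=0.0000, hold=4.1474 ⇒ V=4.1474 continue  boundary S*=-
step 0: (k=0,j=0): S=96.1400, (K−S)⁺=0.0000, hold=8.9077 ⇒ V=8.9077 continue  boundary S*=-

price = 8.9077
boundary = - - - 58.1227 49.1466 58.1227
tree:
8.9077
13.7200 4.1474
20.4259 7.1169 1.1786
29.1473 11.8981 2.3470 0.0000
38.1234 19.1650 4.6735 0.0000 0.0000
45.7134 29.1473 9.3063 0.0000 0.0000 0.0000
52.1311 38.1234 18.5317 0.0000 0.0000 0.0000 0.0000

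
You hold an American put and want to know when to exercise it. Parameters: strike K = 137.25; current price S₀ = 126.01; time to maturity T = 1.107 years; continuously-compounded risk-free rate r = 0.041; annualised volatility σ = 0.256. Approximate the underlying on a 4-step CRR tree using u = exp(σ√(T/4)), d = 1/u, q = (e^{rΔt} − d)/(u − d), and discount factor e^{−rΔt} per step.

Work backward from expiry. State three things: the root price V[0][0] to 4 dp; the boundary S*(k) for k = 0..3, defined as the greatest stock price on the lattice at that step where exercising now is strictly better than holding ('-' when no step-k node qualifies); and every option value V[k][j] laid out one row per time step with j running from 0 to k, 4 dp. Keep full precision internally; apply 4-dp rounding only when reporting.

Δt=0.27675, u=1.14416, d=0.87400, q=0.50862, disc=e^(-rΔt)=0.98872
k=4 terminal: V=max(K-S,0) → 63.7221 40.9938 11.2400 0.0000 0.0000
k=3: j=0 S=84.1280 intr=53.1220 cont=51.5735 V=53.1220[EX]; j=1 S=110.1328 intr=27.1172 cont=25.5686 V=27.1172[EX]; j=2 S=144.1761 intr=0.0000 cont=5.4608 V=5.4608[hold]; j=3 S=188.7424 intr=0.0000 cont=0.0000 V=0.0000[hold]  S*(3)=110.1328
k=2: j=0 S=96.2562 intr=40.9938 cont=39.4453 V=40.9938[EX]; j=1 S=126.0100 intr=11.2400 cont=15.9206 V=15.9206[hold]; j=2 S=164.9610 intr=0.0000 cont=2.6530 V=2.6530[hold]  S*(2)=96.2562
k=1: j=0 S=110.1328 intr=27.1172 cont=27.9224 V=27.9224[hold]; j=1 S=144.1761 intr=0.0000 cont=9.0689 V=9.0689[hold]  S*(1)=-
k=0: j=0 S=126.0100 intr=11.2400 cont=18.1263 V=18.1263[hold]  S*(0)=-

price = 18.1263
boundary = - - 96.2562 110.1328
tree:
18.1263
27.9224 9.0689
40.9938 15.9206 2.6530
53.1220 27.1172 5.4608 0.0000
63.7221 40.9938 11.2400 0.0000 0.0000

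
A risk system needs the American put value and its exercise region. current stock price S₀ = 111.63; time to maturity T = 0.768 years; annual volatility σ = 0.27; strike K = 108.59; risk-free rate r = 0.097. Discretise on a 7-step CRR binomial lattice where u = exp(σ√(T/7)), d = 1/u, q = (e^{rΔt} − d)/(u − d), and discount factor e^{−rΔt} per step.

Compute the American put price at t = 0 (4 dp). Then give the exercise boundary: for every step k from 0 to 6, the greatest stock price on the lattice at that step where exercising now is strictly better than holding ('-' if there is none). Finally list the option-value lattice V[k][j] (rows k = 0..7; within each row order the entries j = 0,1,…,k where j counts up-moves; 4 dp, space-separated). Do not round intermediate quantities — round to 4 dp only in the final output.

price = 6.3808
boundary = - - - 85.3613 93.3471 85.3613 93.3471
tree:
6.3808
10.1587 3.2557
15.6544 5.6300 1.2767
23.2287 9.4459 2.4573 0.2857
30.5314 15.2429 4.6436 0.6242 0.0000
37.2093 23.2287 8.5611 1.3638 0.0000 0.0000
43.3159 30.5314 15.2429 2.9797 0.0000 0.0000 0.0000
48.9001 37.2093 23.2287 6.5099 0.0000 0.0000 0.0000 0.0000

params: Δt=0.10971 u=1.09355 d=0.91445 q=0.53739 e^(-rΔt)=0.98941
t_7 payoffs: 48.9001 37.2093 23.2287 6.5099 0.0000 0.0000 0.0000 0.0000
t_6: node(6,0) S=65.2741 payoff=43.3159 vs cont=42.1664 → 43.3159 [stop]  node(6,1) S=78.0586 payoff=30.5314 vs cont=29.3819 → 30.5314 [stop]  node(6,2) S=93.3471 payoff=15.2429 vs cont=14.0934 → 15.2429 [stop]  node(6,3) S=111.6300 payoff=0.0000 vs cont=2.9797 → 2.9797 [wait]  node(6,4) S=133.4938 payoff=0.0000 vs cont=0.0000 → 0.0000 [wait]  node(6,5) S=159.6398 payoff=0.0000 vs cont=0.0000 → 0.0000 [wait]  node(6,6) S=190.9067 payoff=0.0000 vs cont=0.0000 → 0.0000 [wait]  ⇒ S*(6)=93.3471
t_5: node(5,0) S=71.3807 payoff=37.2093 vs cont=36.0598 → 37.2093 [stop]  node(5,1) S=85.3613 payoff=23.2287 vs cont=22.0792 → 23.2287 [stop]  node(5,2) S=102.0801 payoff=6.5099 vs cont=8.5611 → 8.5611 [wait]  node(5,3) S=122.0734 payoff=0.0000 vs cont=1.3638 → 1.3638 [wait]  node(5,4) S=145.9826 payoff=0.0000 vs cont=0.0000 → 0.0000 [wait]  node(5,5) S=174.5746 payoff=0.0000 vs cont=0.0000 → 0.0000 [wait]  ⇒ S*(5)=85.3613
t_4: node(4,0) S=78.0586 payoff=30.5314 vs cont=29.3819 → 30.5314 [stop]  node(4,1) S=93.3471 payoff=15.2429 vs cont=15.1840 → 15.2429 [stop]  node(4,2) S=111.6300 payoff=0.0000 vs cont=4.6436 → 4.6436 [wait]  node(4,3) S=133.4938 payoff=0.0000 vs cont=0.6242 → 0.6242 [wait]  node(4,4) S=159.6398 payoff=0.0000 vs cont=0.0000 → 0.0000 [wait]  ⇒ S*(4)=93.3471
t_3: node(3,0) S=85.3613 payoff=23.2287 vs cont=22.0792 → 23.2287 [stop]  node(3,1) S=102.0801 payoff=6.5099 vs cont=9.4459 → 9.4459 [wait]  node(3,2) S=122.0734 payoff=0.0000 vs cont=2.4573 → 2.4573 [wait]  node(3,3) S=145.9826 payoff=0.0000 vs cont=0.2857 → 0.2857 [wait]  ⇒ S*(3)=85.3613
t_2: node(2,0) S=93.3471 payoff=15.2429 vs cont=15.6544 → 15.6544 [wait]  node(2,1) S=111.6300 payoff=0.0000 vs cont=5.6300 → 5.6300 [wait]  node(2,2) S=133.4938 payoff=0.0000 vs cont=1.2767 → 1.2767 [wait]  ⇒ S*(2)=-
t_1: node(1,0) S=102.0801 payoff=6.5099 vs cont=10.1587 → 10.1587 [wait]  node(1,1) S=122.0734 payoff=0.0000 vs cont=3.2557 → 3.2557 [wait]  ⇒ S*(1)=-
t_0: node(0,0) S=111.6300 payoff=0.0000 vs cont=6.3808 → 6.3808 [wait]  ⇒ S*(0)=-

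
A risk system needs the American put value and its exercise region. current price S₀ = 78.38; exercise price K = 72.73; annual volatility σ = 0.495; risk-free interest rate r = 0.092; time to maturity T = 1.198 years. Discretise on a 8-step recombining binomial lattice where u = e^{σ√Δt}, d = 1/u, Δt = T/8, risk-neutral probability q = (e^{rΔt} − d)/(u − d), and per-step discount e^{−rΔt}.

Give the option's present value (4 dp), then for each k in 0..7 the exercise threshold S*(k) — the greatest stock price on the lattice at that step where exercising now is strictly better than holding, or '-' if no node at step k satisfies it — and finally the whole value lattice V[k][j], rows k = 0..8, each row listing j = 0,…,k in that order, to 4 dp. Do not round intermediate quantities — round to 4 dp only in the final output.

params: Δt=0.14975 u=1.21113 d=0.82568 q=0.48825 e^(-rΔt)=0.98632
t_8 payoffs: 55.7990 47.8951 36.3013 19.2952 0.0000 0.0000 0.0000 0.0000 0.0000
t_7: node(7,0) S=20.5056 payoff=52.2244 vs cont=51.2293 → 52.2244 [stop]  node(7,1) S=30.0783 payoff=42.6517 vs cont=41.6566 → 42.6517 [stop]  node(7,2) S=44.1199 payoff=28.6101 vs cont=27.6150 → 28.6101 [stop]  node(7,3) S=64.7165 payoff=8.0135 vs cont=9.7392 → 9.7392 [wait]  node(7,4) S=94.9283 payoff=0.0000 vs cont=0.0000 → 0.0000 [wait]  node(7,5) S=139.2439 payoff=0.0000 vs cont=0.0000 → 0.0000 [wait]  node(7,6) S=204.2476 payoff=0.0000 vs cont=0.0000 → 0.0000 [wait]  node(7,7) S=299.5971 payoff=0.0000 vs cont=0.0000 → 0.0000 [wait]  ⇒ S*(7)=44.1199
t_6: node(6,0) S=24.8349 payoff=47.8951 vs cont=46.8999 → 47.8951 [stop]  node(6,1) S=36.4287 payoff=36.3013 vs cont=35.3062 → 36.3013 [stop]  node(6,2) S=53.4348 payoff=19.2952 vs cont=19.1311 → 19.2952 [stop]  node(6,3) S=78.3800 payoff=0.0000 vs cont=4.9159 → 4.9159 [wait]  node(6,4) S=114.9704 payoff=0.0000 vs cont=0.0000 → 0.0000 [wait]  node(6,5) S=168.6423 payoff=0.0000 vs cont=0.0000 → 0.0000 [wait]  node(6,6) S=247.3702 payoff=0.0000 vs cont=0.0000 → 0.0000 [wait]  ⇒ S*(6)=53.4348
t_5: node(5,0) S=30.0783 payoff=42.6517 vs cont=41.6566 → 42.6517 [stop]  node(5,1) S=44.1199 payoff=28.6101 vs cont=27.6150 → 28.6101 [stop]  node(5,2) S=64.7165 payoff=8.0135 vs cont=12.1066 → 12.1066 [wait]  node(5,3) S=94.9283 payoff=0.0000 vs cont=2.4813 → 2.4813 [wait]  node(5,4) S=139.2439 payoff=0.0000 vs cont=0.0000 → 0.0000 [wait]  node(5,5) S=204.2476 payoff=0.0000 vs cont=0.0000 → 0.0000 [wait]  ⇒ S*(5)=44.1199
t_4: node(4,0) S=36.4287 payoff=36.3013 vs cont=35.3062 → 36.3013 [stop]  node(4,1) S=53.4348 payoff=19.2952 vs cont=20.2711 → 20.2711 [wait]  node(4,2) S=78.3800 payoff=0.0000 vs cont=7.3057 → 7.3057 [wait]  node(4,3) S=114.9704 payoff=0.0000 vs cont=1.2524 → 1.2524 [wait]  node(4,4) S=168.6423 payoff=0.0000 vs cont=0.0000 → 0.0000 [wait]  ⇒ S*(4)=36.4287
t_3: node(3,0) S=44.1199 payoff=28.6101 vs cont=28.0850 → 28.6101 [stop]  node(3,1) S=64.7165 payoff=8.0135 vs cont=13.7500 → 13.7500 [wait]  node(3,2) S=94.9283 payoff=0.0000 vs cont=4.2907 → 4.2907 [wait]  node(3,3) S=139.2439 payoff=0.0000 vs cont=0.6322 → 0.6322 [wait]  ⇒ S*(3)=44.1199
t_2: node(2,0) S=53.4348 payoff=19.2952 vs cont=21.0625 → 21.0625 [wait]  node(2,1) S=78.3800 payoff=0.0000 vs cont=9.0066 → 9.0066 [wait]  node(2,2) S=114.9704 payoff=0.0000 vs cont=2.4702 → 2.4702 [wait]  ⇒ S*(2)=-
t_1: node(1,0) S=64.7165 payoff=8.0135 vs cont=14.9686 → 14.9686 [wait]  node(1,1) S=94.9283 payoff=0.0000 vs cont=5.7356 → 5.7356 [wait]  ⇒ S*(1)=-
t_0: node(0,0) S=78.3800 payoff=0.0000 vs cont=10.3175 → 10.3175 [wait]  ⇒ S*(0)=-

price = 10.3175
boundary = - - - 44.1199 36.4287 44.1199 53.4348 44.1199
tree:
10.3175
14.9686 5.7356
21.0625 9.0066 2.4702
28.6101 13.7500 4.2907 0.6322
36.3013 20.2711 7.3057 1.2524 0.0000
42.6517 28.6101 12.1066 2.4813 0.0000 0.0000
47.8951 36.3013 19.2952 4.9159 0.0000 0.0000 0.0000
52.2244 42.6517 28.6101 9.7392 0.0000 0.0000 0.0000 0.0000
55.7990 47.8951 36.3013 19.2952 0.0000 0.0000 0.0000 0.0000 0.0000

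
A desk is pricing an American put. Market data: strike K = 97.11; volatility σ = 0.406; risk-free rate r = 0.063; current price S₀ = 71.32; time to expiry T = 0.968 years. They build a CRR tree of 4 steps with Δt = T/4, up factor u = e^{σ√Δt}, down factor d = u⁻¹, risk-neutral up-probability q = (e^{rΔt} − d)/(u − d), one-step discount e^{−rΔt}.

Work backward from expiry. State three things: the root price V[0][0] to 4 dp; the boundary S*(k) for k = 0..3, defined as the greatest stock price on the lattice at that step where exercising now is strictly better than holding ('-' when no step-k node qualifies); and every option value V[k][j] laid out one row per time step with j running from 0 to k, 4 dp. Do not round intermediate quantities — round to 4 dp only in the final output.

price = 27.2643
boundary = - 58.4079 71.3200 58.4079
tree:
27.2643
38.7021 16.1427
49.2765 25.7900 6.5464
57.9365 38.7021 12.9935 0.0000
65.0287 49.2765 25.7900 0.0000 0.0000

Δt=0.24200, u=1.22107, d=0.81896, q=0.48844, disc=e^(-rΔt)=0.98487
k=4 terminal: V=max(K-S,0) → 65.0287 49.2765 25.7900 0.0000 0.0000
k=3: j=0 S=39.1735 intr=57.9365 cont=56.4672 V=57.9365[EX]; j=1 S=58.4079 intr=38.7021 cont=37.2328 V=38.7021[EX]; j=2 S=87.0865 intr=10.0235 cont=12.9935 V=12.9935[hold]; j=3 S=129.8466 intr=0.0000 cont=0.0000 V=0.0000[hold]  S*(3)=58.4079
k=2: j=0 S=47.8335 intr=49.2765 cont=47.8072 V=49.2765[EX]; j=1 S=71.3200 intr=25.7900 cont=25.7494 V=25.7900[EX]; j=2 S=106.3386 intr=0.0000 cont=6.5464 V=6.5464[hold]  S*(2)=71.3200
k=1: j=0 S=58.4079 intr=38.7021 cont=37.2328 V=38.7021[EX]; j=1 S=87.0865 intr=10.0235 cont=16.1427 V=16.1427[hold]  S*(1)=58.4079
k=0: j=0 S=71.3200 intr=25.7900 cont=27.2643 V=27.2643[hold]  S*(0)=-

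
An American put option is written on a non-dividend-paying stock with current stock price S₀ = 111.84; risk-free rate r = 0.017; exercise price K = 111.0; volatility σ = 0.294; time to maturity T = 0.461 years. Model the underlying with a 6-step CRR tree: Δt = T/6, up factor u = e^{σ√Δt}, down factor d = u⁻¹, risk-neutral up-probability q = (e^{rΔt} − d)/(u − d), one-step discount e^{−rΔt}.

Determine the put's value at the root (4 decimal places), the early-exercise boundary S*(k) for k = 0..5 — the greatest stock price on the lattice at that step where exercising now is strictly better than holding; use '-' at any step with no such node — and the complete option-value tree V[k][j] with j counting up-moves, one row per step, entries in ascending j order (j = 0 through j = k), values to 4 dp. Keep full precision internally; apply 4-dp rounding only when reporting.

Δt=0.07683, u=1.08491, d=0.92174, q=0.48765, disc=e^(-rΔt)=0.99869
k=6 terminal: V=max(K-S,0) → 42.4126 30.2712 15.9805 0.0000 0.0000 0.0000 0.0000
k=5: j=0 S=74.4109 intr=36.5891 cont=36.4442 V=36.5891[EX]; j=1 S=87.5832 intr=23.4168 cont=23.2719 V=23.4168[EX]; j=2 S=103.0873 intr=7.9127 cont=8.1769 V=8.1769[hold]; j=3 S=121.3359 intr=0.0000 cont=0.0000 V=0.0000[hold]; j=4 S=142.8149 intr=0.0000 cont=0.0000 V=0.0000[hold]; j=5 S=168.0961 intr=0.0000 cont=0.0000 V=0.0000[hold]  S*(5)=87.5832
k=4: j=0 S=80.7288 intr=30.2712 cont=30.1263 V=30.2712[EX]; j=1 S=95.0195 intr=15.9805 cont=15.9642 V=15.9805[EX]; j=2 S=111.8400 intr=0.0000 cont=4.1840 V=4.1840[hold]; j=3 S=131.6380 intr=0.0000 cont=0.0000 V=0.0000[hold]; j=4 S=154.9407 intr=0.0000 cont=0.0000 V=0.0000[hold]  S*(4)=95.0195
k=3: j=0 S=87.5832 intr=23.4168 cont=23.2719 V=23.4168[EX]; j=1 S=103.0873 intr=7.9127 cont=10.2146 V=10.2146[hold]; j=2 S=121.3359 intr=0.0000 cont=2.1409 V=2.1409[hold]; j=3 S=142.8149 intr=0.0000 cont=0.0000 V=0.0000[hold]  S*(3)=87.5832
k=2: j=0 S=95.0195 intr=15.9805 cont=16.9566 V=16.9566[hold]; j=1 S=111.8400 intr=0.0000 cont=6.2693 V=6.2693[hold]; j=2 S=131.6380 intr=0.0000 cont=1.0955 V=1.0955[hold]  S*(2)=-
k=1: j=0 S=103.0873 intr=7.9127 cont=11.7296 V=11.7296[hold]; j=1 S=121.3359 intr=0.0000 cont=3.7414 V=3.7414[hold]  S*(1)=-
k=0: j=0 S=111.8400 intr=0.0000 cont=7.8239 V=7.8239[hold]  S*(0)=-

price = 7.8239
boundary = - - - 87.5832 95.0195 87.5832
tree:
7.8239
11.7296 3.7414
16.9566 6.2693 1.0955
23.4168 10.2146 2.1409 0.0000
30.2712 15.9805 4.1840 0.0000 0.0000
36.5891 23.4168 8.1769 0.0000 0.0000 0.0000
42.4126 30.2712 15.9805 0.0000 0.0000 0.0000 0.0000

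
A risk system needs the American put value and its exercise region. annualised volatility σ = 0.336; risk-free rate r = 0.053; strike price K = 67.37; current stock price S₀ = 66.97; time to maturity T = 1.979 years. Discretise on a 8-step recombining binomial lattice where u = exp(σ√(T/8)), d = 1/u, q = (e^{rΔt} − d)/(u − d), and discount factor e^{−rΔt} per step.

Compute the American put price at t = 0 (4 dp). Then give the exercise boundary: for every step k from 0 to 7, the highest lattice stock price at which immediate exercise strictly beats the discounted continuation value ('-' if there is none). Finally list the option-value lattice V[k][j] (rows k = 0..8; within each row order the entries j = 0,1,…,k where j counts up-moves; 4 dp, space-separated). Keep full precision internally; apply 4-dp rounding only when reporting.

price = 9.7268
boundary = - - - 40.5647 47.9430 40.5647 47.9430 56.6634
tree:
9.7268
14.1119 5.5577
19.8149 8.7286 2.5039
26.8053 13.2832 4.3618 0.6946
33.0482 19.4270 7.4330 1.3770 0.0242
38.3302 26.8053 12.2877 2.7288 0.0488 0.0000
42.7994 33.0482 19.4270 5.4061 0.0983 0.0000 0.0000
46.5808 38.3302 26.8053 10.7066 0.1983 0.0000 0.0000 0.0000
49.7802 42.7994 33.0482 19.4270 0.4000 0.0000 0.0000 0.0000 0.0000

Δt=0.24738, u=1.18189, d=0.84610, q=0.49762, disc=e^(-rΔt)=0.98697
k=8 terminal: V=max(K-S,0) → 49.7802 42.7994 33.0482 19.4270 0.4000 0.0000 0.0000 0.0000 0.0000
k=7: j=0 S=20.7892 intr=46.5808 cont=45.7033 V=46.5808[EX]; j=1 S=29.0398 intr=38.3302 cont=37.4527 V=38.3302[EX]; j=2 S=40.5647 intr=26.8053 cont=25.9278 V=26.8053[EX]; j=3 S=56.6634 intr=10.7066 cont=9.8291 V=10.7066[EX]; j=4 S=79.1512 intr=0.0000 cont=0.1983 V=0.1983[hold]; j=5 S=110.5637 intr=0.0000 cont=0.0000 V=0.0000[hold]; j=6 S=154.4427 intr=0.0000 cont=0.0000 V=0.0000[hold]; j=7 S=215.7358 intr=0.0000 cont=0.0000 V=0.0000[hold]  S*(7)=56.6634
k=6: j=0 S=24.5706 intr=42.7994 cont=41.9219 V=42.7994[EX]; j=1 S=34.3218 intr=33.0482 cont=32.1706 V=33.0482[EX]; j=2 S=47.9430 intr=19.4270 cont=18.5495 V=19.4270[EX]; j=3 S=66.9700 intr=0.4000 cont=5.4061 V=5.4061[hold]; j=4 S=93.5481 intr=0.0000 cont=0.0983 V=0.0983[hold]; j=5 S=130.6742 intr=0.0000 cont=0.0000 V=0.0000[hold]; j=6 S=182.5344 intr=0.0000 cont=0.0000 V=0.0000[hold]  S*(6)=47.9430
k=5: j=0 S=29.0398 intr=38.3302 cont=37.4527 V=38.3302[EX]; j=1 S=40.5647 intr=26.8053 cont=25.9278 V=26.8053[EX]; j=2 S=56.6634 intr=10.7066 cont=12.2877 V=12.2877[hold]; j=3 S=79.1512 intr=0.0000 cont=2.7288 V=2.7288[hold]; j=4 S=110.5637 intr=0.0000 cont=0.0488 V=0.0488[hold]; j=5 S=154.4427 intr=0.0000 cont=0.0000 V=0.0000[hold]  S*(5)=40.5647
k=4: j=0 S=34.3218 intr=33.0482 cont=32.1706 V=33.0482[EX]; j=1 S=47.9430 intr=19.4270 cont=19.3260 V=19.4270[EX]; j=2 S=66.9700 intr=0.4000 cont=7.4330 V=7.4330[hold]; j=3 S=93.5481 intr=0.0000 cont=1.3770 V=1.3770[hold]; j=4 S=130.6742 intr=0.0000 cont=0.0242 V=0.0242[hold]  S*(4)=47.9430
k=3: j=0 S=40.5647 intr=26.8053 cont=25.9278 V=26.8053[EX]; j=1 S=56.6634 intr=10.7066 cont=13.2832 V=13.2832[hold]; j=2 S=79.1512 intr=0.0000 cont=4.3618 V=4.3618[hold]; j=3 S=110.5637 intr=0.0000 cont=0.6946 V=0.6946[hold]  S*(3)=40.5647
k=2: j=0 S=47.9430 intr=19.4270 cont=19.8149 V=19.8149[hold]; j=1 S=66.9700 intr=0.4000 cont=8.7286 V=8.7286[hold]; j=2 S=93.5481 intr=0.0000 cont=2.5039 V=2.5039[hold]  S*(2)=-
k=1: j=0 S=56.6634 intr=10.7066 cont=14.1119 V=14.1119[hold]; j=1 S=79.1512 intr=0.0000 cont=5.5577 V=5.5577[hold]  S*(1)=-
k=0: j=0 S=66.9700 intr=0.4000 cont=9.7268 V=9.7268[hold]  S*(0)=-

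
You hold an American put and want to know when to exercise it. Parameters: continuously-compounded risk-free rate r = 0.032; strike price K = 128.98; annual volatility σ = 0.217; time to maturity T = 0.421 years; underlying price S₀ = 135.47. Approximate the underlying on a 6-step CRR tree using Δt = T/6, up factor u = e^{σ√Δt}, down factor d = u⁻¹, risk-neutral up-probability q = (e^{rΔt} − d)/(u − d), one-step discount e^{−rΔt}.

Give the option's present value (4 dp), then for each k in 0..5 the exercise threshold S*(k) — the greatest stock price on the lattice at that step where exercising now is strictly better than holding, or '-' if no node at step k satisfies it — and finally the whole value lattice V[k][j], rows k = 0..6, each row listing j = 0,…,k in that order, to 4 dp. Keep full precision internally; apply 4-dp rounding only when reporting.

Δt=0.07017  u=1.05917  d=0.94414  q=0.50518  discount=0.99776
step 6 (expiry): payoffs max(K−S,0) = 33.0265 21.3364 8.2221 0.0000 0.0000 0.0000 0.0000
step 5: (k=5,j=0): S=101.6306, (K−S)⁺=27.3494, hold=27.0601 ⇒ V=27.3494 exercise | (k=5,j=1): S=114.0124, (K−S)⁺=14.9676, hold=14.6784 ⇒ V=14.9676 exercise | (k=5,j=2): S=127.9026, (K−S)⁺=1.0774, hold=4.0594 ⇒ V=4.0594 continue | (k=5,j=3): S=143.4851, (K−S)⁺=0.0000, hold=0.0000 ⇒ V=0.0000 continue | (k=5,j=4): S=160.9661, (K−S)⁺=0.0000, hold=0.0000 ⇒ V=0.0000 continue | (k=5,j=5): S=180.5767, (K−S)⁺=0.0000, hold=0.0000 ⇒ V=0.0000 continue  boundary S*=114.0124
step 4: (k=4,j=0): S=107.6436, (K−S)⁺=21.3364, hold=21.0471 ⇒ V=21.3364 exercise | (k=4,j=1): S=120.7579, (K−S)⁺=8.2221, hold=9.4358 ⇒ V=9.4358 continue | (k=4,j=2): S=135.4700, (K−S)⁺=0.0000, hold=2.0042 ⇒ V=2.0042 continue | (k=4,j=3): S=151.9745, (K−S)⁺=0.0000, hold=0.0000 ⇒ V=0.0000 continue | (k=4,j=4): S=170.4897, (K−S)⁺=0.0000, hold=0.0000 ⇒ V=0.0000 continue  boundary S*=107.6436
step 3: (k=3,j=0): S=114.0124, (K−S)⁺=14.9676, hold=15.2901 ⇒ V=15.2901 continue | (k=3,j=1): S=127.9026, (K−S)⁺=1.0774, hold=5.6688 ⇒ V=5.6688 continue | (k=3,j=2): S=143.4851, (K−S)⁺=0.0000, hold=0.9895 ⇒ V=0.9895 continue | (k=3,j=3): S=160.9661, (K−S)⁺=0.0000, hold=0.0000 ⇒ V=0.0000 continue  boundary S*=-
step 2: (k=2,j=0): S=120.7579, (K−S)⁺=8.2221, hold=10.4063 ⇒ V=10.4063 continue | (k=2,j=1): S=135.4700, (K−S)⁺=0.0000, hold=3.2975 ⇒ V=3.2975 continue | (k=2,j=2): S=151.9745, (K−S)⁺=0.0000, hold=0.4885 ⇒ V=0.4885 continue  boundary S*=-
step 1: (k=1,j=0): S=127.9026, (K−S)⁺=1.0774, hold=6.7998 ⇒ V=6.7998 continue | (k=1,j=1): S=143.4851, (K−S)⁺=0.0000, hold=1.8743 ⇒ V=1.8743 continue  boundary S*=-
step 0: (k=0,j=0): S=135.4700, (K−S)⁺=0.0000, hold=4.3019 ⇒ V=4.3019 continue  boundary S*=-

price = 4.3019
boundary = - - - - 107.6436 114.0124
tree:
4.3019
6.7998 1.8743
10.4063 3.2975 0.4885
15.2901 5.6688 0.9895 0.0000
21.3364 9.4358 2.0042 0.0000 0.0000
27.3494 14.9676 4.0594 0.0000 0.0000 0.0000
33.0265 21.3364 8.2221 0.0000 0.0000 0.0000 0.0000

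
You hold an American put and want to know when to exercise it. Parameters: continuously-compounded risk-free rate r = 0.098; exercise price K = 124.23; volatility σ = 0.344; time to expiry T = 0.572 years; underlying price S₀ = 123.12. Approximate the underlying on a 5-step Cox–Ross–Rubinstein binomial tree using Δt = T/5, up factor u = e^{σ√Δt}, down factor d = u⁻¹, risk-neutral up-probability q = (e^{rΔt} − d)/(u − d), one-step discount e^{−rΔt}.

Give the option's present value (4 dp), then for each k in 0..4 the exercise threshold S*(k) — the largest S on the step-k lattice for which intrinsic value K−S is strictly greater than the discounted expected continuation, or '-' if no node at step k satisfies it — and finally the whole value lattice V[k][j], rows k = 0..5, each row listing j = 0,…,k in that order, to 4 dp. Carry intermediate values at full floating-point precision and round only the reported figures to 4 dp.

Δt=0.11440, u=1.12339, d=0.89016, q=0.51929, disc=e^(-rΔt)=0.98885
k=5 terminal: V=max(K-S,0) → 55.4163 37.3867 14.6332 0.0000 0.0000 0.0000
k=4: j=0 S=77.3046 intr=46.9254 cont=45.5404 V=46.9254[EX]; j=1 S=97.5589 intr=26.6711 cont=25.2861 V=26.6711[EX]; j=2 S=123.1200 intr=1.1100 cont=6.9560 V=6.9560[hold]; j=3 S=155.3782 intr=0.0000 cont=0.0000 V=0.0000[hold]; j=4 S=196.0883 intr=0.0000 cont=0.0000 V=0.0000[hold]  S*(4)=97.5589
k=3: j=0 S=86.8433 intr=37.3867 cont=36.0017 V=37.3867[EX]; j=1 S=109.5968 intr=14.6332 cont=16.2501 V=16.2501[hold]; j=2 S=138.3118 intr=0.0000 cont=3.3066 V=3.3066[hold]; j=3 S=174.5504 intr=0.0000 cont=0.0000 V=0.0000[hold]  S*(3)=86.8433
k=2: j=0 S=97.5589 intr=26.6711 cont=26.1163 V=26.6711[EX]; j=1 S=123.1200 intr=1.1100 cont=9.4225 V=9.4225[hold]; j=2 S=155.3782 intr=0.0000 cont=1.5718 V=1.5718[hold]  S*(2)=97.5589
k=1: j=0 S=109.5968 intr=14.6332 cont=17.5166 V=17.5166[hold]; j=1 S=138.3118 intr=0.0000 cont=5.2861 V=5.2861[hold]  S*(1)=-
k=0: j=0 S=123.1200 intr=1.1100 cont=11.0410 V=11.0410[hold]  S*(0)=-

price = 11.0410
boundary = - - 97.5589 86.8433 97.5589
tree:
11.0410
17.5166 5.2861
26.6711 9.4225 1.5718
37.3867 16.2501 3.3066 0.0000
46.9254 26.6711 6.9560 0.0000 0.0000
55.4163 37.3867 14.6332 0.0000 0.0000 0.0000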